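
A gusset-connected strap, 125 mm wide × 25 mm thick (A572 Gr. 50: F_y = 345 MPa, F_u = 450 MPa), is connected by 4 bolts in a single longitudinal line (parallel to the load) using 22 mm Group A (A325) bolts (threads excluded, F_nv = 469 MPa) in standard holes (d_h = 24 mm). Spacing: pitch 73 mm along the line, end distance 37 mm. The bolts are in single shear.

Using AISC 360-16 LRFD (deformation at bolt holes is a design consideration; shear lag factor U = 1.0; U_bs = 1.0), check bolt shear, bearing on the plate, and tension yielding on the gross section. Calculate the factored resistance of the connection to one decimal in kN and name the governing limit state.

Bolt shear: A_b = π(22)²/4 = 380.13 mm². φR_n = 0.75 × 469 × 380.13 × 4 × 1 = 534.8 kN.
Bearing (25 mm plate, F_u = 450 MPa): end bolts L_c = 37 − 24/2 = 25, R_n = min(1.2×25×25×450, 2.4×22×25×450) = 337.5 kN/bolt; interior L_c = 73 − 24 = 49, R_n = 594 kN/bolt. φR_n = 0.75 × (1×337.5 + 3×594) = 1589.6 kN.
Tension yield (gross): A_g = 125×25 = 3125 mm². φR_n = 0.90 × 345 × 3125 = 970.3 kN.
Governing: min(534.8, 1589.6, 970.3) = 534.8 kN → bolt shear.

534.8 kN (bolt shear governs)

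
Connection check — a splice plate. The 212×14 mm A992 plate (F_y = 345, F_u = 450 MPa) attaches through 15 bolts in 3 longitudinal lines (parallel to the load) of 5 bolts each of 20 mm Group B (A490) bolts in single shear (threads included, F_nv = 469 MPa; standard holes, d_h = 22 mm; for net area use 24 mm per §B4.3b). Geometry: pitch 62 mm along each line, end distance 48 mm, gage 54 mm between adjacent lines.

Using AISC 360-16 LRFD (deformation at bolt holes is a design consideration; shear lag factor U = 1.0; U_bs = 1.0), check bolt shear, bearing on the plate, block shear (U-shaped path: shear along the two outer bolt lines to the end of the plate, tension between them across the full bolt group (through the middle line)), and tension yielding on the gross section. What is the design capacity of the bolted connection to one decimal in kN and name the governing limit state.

921.6 kN (gross-section yield governs)

Bolt shear: A_b = π(20)²/4 = 314.16 mm². φR_n = 0.75 × 469 × 314.16 × 15 × 1 = 1657.6 kN.
Bearing (14 mm plate, F_u = 450 MPa): end bolts L_c = 48 − 22/2 = 37, R_n = min(1.2×37×14×450, 2.4×20×14×450) = 279.72 kN/bolt; interior L_c = 62 − 22 = 40, R_n = 302.4 kN/bolt. φR_n = 0.75 × (3×279.72 + 12×302.4) = 3351.0 kN.
Block shear: shear path 2×[48+4×62] = 2×296 mm, A_gv = 8288, A_nv = 2×(296 − 4.5×24)×14 = 5264 mm²; tension across gage: (108 − 2×24)×14 = 840 mm². R_n = min(0.6×450×5264, 0.6×345×8288) + 1.0×450×840 = min(1421.3, 1715.6) + 378 = 1799.3 kN. φR_n = 0.75 × 1799.3 = 1349.5 kN.
Tension yield (gross): A_g = 212×14 = 2968 mm². φR_n = 0.90 × 345 × 2968 = 921.6 kN.
Governing: min(1657.6, 3351.0, 1349.5, 921.6) = 921.6 kN → gross-section yield.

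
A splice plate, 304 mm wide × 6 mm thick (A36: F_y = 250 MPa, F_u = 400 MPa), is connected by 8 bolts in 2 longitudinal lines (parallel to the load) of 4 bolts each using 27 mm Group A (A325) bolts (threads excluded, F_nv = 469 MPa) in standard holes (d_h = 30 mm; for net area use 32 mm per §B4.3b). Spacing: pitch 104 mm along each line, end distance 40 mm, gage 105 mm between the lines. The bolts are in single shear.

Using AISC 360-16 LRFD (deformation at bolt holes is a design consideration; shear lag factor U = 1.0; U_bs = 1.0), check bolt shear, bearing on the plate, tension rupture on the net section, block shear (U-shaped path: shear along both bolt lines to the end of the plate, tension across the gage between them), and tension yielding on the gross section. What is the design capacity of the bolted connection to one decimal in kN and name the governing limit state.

410.4 kN (gross-section yield governs)

Bolt shear: A_b = π(27)²/4 = 572.56 mm². φR_n = 0.75 × 469 × 572.56 × 8 × 1 = 1611.2 kN.
Bearing (6 mm plate, F_u = 400 MPa): end bolts L_c = 40 − 30/2 = 25, R_n = min(1.2×25×6×400, 2.4×27×6×400) = 72 kN/bolt; interior L_c = 104 − 30 = 74, R_n = 155.52 kN/bolt. φR_n = 0.75 × (2×72 + 6×155.52) = 807.8 kN.
Tension rupture (net): A_n = (304 − 2×32)×6 = 1440 mm² (U = 1.0, A_e = A_n). φR_n = 0.75 × 400 × 1440 = 432.0 kN.
Block shear: shear path 2×[40+3×104] = 2×352 mm, A_gv = 4224, A_nv = 2×(352 − 3.5×32)×6 = 2880 mm²; tension across gage: (105 − 1×32)×6 = 438 mm². R_n = min(0.6×400×2880, 0.6×250×4224) + 1.0×400×438 = min(691.2, 633.6) + 175.2 = 808.8 kN. φR_n = 0.75 × 808.8 = 606.6 kN.
Tension yield (gross): A_g = 304×6 = 1824 mm². φR_n = 0.90 × 250 × 1824 = 410.4 kN.
Governing: min(1611.2, 807.8, 432.0, 606.6, 410.4) = 410.4 kN → gross-section yield.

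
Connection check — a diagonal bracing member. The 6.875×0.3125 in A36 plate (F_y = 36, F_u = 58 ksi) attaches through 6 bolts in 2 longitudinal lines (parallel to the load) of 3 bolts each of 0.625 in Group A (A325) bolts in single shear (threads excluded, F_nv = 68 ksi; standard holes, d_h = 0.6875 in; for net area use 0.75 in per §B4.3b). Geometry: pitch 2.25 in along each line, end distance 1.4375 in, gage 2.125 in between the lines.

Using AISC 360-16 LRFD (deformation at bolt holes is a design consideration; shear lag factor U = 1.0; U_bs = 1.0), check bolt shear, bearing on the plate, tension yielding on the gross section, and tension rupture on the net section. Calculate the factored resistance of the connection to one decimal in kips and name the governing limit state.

69.6 kips (gross-section yield governs)

Bolt shear: A_b = π(0.625)²/4 = 0.3068 in². φR_n = 0.75 × 68 × 0.3068 × 6 × 1 = 93.9 kips.
Bearing (0.3125 in plate, F_u = 58 ksi): end bolts L_c = 1.4375 − 0.6875/2 = 1.09375, R_n = min(1.2×1.09375×0.3125×58, 2.4×0.625×0.3125×58) = 23.789 kips/bolt; interior L_c = 2.25 − 0.6875 = 1.5625, R_n = 27.188 kips/bolt. φR_n = 0.75 × (2×23.789 + 4×27.188) = 117.2 kips.
Tension yield (gross): A_g = 6.875×0.3125 = 2.1484 in². φR_n = 0.90 × 36 × 2.1484 = 69.6 kips.
Tension rupture (net): A_n = (6.875 − 2×0.75)×0.3125 = 1.6797 in² (U = 1.0, A_e = A_n). φR_n = 0.75 × 58 × 1.6797 = 73.1 kips.
Governing: min(93.9, 117.2, 69.6, 73.1) = 69.6 kips → gross-section yield.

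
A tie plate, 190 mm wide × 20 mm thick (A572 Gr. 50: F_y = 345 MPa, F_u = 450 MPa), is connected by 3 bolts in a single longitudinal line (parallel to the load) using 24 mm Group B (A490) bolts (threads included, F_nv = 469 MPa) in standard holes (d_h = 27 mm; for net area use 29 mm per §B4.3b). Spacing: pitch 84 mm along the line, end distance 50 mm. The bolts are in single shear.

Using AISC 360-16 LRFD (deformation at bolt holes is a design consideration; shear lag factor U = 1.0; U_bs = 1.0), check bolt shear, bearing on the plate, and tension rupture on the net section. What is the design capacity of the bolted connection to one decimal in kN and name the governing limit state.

Bolt shear: A_b = π(24)²/4 = 452.39 mm². φR_n = 0.75 × 469 × 452.39 × 3 × 1 = 477.4 kN.
Bearing (20 mm plate, F_u = 450 MPa): end bolts L_c = 50 − 27/2 = 36.5, R_n = min(1.2×36.5×20×450, 2.4×24×20×450) = 394.2 kN/bolt; interior L_c = 84 − 27 = 57, R_n = 518.4 kN/bolt. φR_n = 0.75 × (1×394.2 + 2×518.4) = 1073.3 kN.
Tension rupture (net): A_n = (190 − 1×29)×20 = 3220 mm² (U = 1.0, A_e = A_n). φR_n = 0.75 × 450 × 3220 = 1086.8 kN.
Governing: min(477.4, 1073.3, 1086.8) = 477.4 kN → bolt shear.

477.4 kN (bolt shear governs)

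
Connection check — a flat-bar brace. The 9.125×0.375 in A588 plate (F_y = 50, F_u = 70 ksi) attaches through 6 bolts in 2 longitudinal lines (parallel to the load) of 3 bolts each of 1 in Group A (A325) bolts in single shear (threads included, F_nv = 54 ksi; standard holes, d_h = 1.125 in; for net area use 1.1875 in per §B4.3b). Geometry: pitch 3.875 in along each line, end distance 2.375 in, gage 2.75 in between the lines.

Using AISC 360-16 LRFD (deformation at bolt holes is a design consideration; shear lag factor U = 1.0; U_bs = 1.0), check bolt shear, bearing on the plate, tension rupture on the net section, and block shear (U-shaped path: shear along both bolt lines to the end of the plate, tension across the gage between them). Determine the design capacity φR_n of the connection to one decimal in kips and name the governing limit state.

Bolt shear: A_b = π(1)²/4 = 0.7854 in². φR_n = 0.75 × 54 × 0.7854 × 6 × 1 = 190.9 kips.
Bearing (0.375 in plate, F_u = 70 ksi): end bolts L_c = 2.375 − 1.125/2 = 1.8125, R_n = min(1.2×1.8125×0.375×70, 2.4×1×0.375×70) = 57.094 kips/bolt; interior L_c = 3.875 − 1.125 = 2.75, R_n = 63 kips/bolt. φR_n = 0.75 × (2×57.094 + 4×63) = 274.6 kips.
Tension rupture (net): A_n = (9.125 − 2×1.1875)×0.375 = 2.5313 in² (U = 1.0, A_e = A_n). φR_n = 0.75 × 70 × 2.5313 = 132.9 kips.
Block shear: shear path 2×[2.375+2×3.875] = 2×10.125 in, A_gv = 7.5938, A_nv = 2×(10.125 − 2.5×1.1875)×0.375 = 5.3672 in²; tension across gage: (2.75 − 1×1.1875)×0.375 = 0.58594 in². R_n = min(0.6×70×5.3672, 0.6×50×7.5938) + 1.0×70×0.58594 = min(225.42, 227.81) + 41.016 = 266.44 kips. φR_n = 0.75 × 266.44 = 199.8 kips.
Governing: min(190.9, 274.6, 132.9, 199.8) = 132.9 kips → net-section rupture.

132.9 kips (net-section rupture governs)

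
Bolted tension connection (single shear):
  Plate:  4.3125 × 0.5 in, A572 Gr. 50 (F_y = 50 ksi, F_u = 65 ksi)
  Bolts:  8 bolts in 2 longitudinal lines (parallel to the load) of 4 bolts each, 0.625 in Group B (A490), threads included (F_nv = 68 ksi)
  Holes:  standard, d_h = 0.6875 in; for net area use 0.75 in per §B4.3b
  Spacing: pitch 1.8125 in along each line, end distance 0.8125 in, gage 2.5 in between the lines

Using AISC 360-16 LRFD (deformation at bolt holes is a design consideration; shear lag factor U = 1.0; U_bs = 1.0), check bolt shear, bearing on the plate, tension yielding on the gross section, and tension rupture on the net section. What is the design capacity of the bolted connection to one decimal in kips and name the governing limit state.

68.6 kips (net-section rupture governs)

Bolt shear: A_b = π(0.625)²/4 = 0.3068 in². φR_n = 0.75 × 68 × 0.3068 × 8 × 1 = 125.2 kips.
Bearing (0.5 in plate, F_u = 65 ksi): end bolts L_c = 0.8125 − 0.6875/2 = 0.46875, R_n = min(1.2×0.46875×0.5×65, 2.4×0.625×0.5×65) = 18.281 kips/bolt; interior L_c = 1.8125 − 0.6875 = 1.125, R_n = 43.875 kips/bolt. φR_n = 0.75 × (2×18.281 + 6×43.875) = 224.9 kips.
Tension yield (gross): A_g = 4.3125×0.5 = 2.1563 in². φR_n = 0.90 × 50 × 2.1563 = 97.0 kips.
Tension rupture (net): A_n = (4.3125 − 2×0.75)×0.5 = 1.4063 in² (U = 1.0, A_e = A_n). φR_n = 0.75 × 65 × 1.4063 = 68.6 kips.
Governing: min(125.2, 224.9, 97.0, 68.6) = 68.6 kips → net-section rupture.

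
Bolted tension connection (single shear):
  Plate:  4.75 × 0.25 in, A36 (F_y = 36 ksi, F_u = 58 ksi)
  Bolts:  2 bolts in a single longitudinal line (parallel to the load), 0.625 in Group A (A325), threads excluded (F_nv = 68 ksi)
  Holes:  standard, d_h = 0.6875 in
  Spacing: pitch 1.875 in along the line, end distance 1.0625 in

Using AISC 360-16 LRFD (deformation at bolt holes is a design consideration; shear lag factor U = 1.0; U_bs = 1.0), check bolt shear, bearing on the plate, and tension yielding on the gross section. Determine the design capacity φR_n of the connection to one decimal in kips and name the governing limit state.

24.9 kips (bearing governs)

Bolt shear: A_b = π(0.625)²/4 = 0.3068 in². φR_n = 0.75 × 68 × 0.3068 × 2 × 1 = 31.3 kips.
Bearing (0.25 in plate, F_u = 58 ksi): end bolts L_c = 1.0625 − 0.6875/2 = 0.71875, R_n = min(1.2×0.71875×0.25×58, 2.4×0.625×0.25×58) = 12.506 kips/bolt; interior L_c = 1.875 − 0.6875 = 1.1875, R_n = 20.663 kips/bolt. φR_n = 0.75 × (1×12.506 + 1×20.663) = 24.9 kips.
Tension yield (gross): A_g = 4.75×0.25 = 1.1875 in². φR_n = 0.90 × 36 × 1.1875 = 38.5 kips.
Governing: min(31.3, 24.9, 38.5) = 24.9 kips → bearing.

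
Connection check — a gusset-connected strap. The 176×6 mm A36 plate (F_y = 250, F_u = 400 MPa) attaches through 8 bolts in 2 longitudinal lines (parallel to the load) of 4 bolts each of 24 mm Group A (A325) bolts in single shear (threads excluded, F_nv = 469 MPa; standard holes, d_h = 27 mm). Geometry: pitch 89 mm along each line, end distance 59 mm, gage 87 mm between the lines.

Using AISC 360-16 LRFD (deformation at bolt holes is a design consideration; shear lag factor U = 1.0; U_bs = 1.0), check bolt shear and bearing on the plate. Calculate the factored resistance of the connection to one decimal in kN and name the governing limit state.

Bolt shear: A_b = π(24)²/4 = 452.39 mm². φR_n = 0.75 × 469 × 452.39 × 8 × 1 = 1273.0 kN.
Bearing (6 mm plate, F_u = 400 MPa): end bolts L_c = 59 − 27/2 = 45.5, R_n = min(1.2×45.5×6×400, 2.4×24×6×400) = 131.04 kN/bolt; interior L_c = 89 − 27 = 62, R_n = 138.24 kN/bolt. φR_n = 0.75 × (2×131.04 + 6×138.24) = 818.6 kN.
Governing: min(1273.0, 818.6) = 818.6 kN → bearing.

818.6 kN (bearing governs)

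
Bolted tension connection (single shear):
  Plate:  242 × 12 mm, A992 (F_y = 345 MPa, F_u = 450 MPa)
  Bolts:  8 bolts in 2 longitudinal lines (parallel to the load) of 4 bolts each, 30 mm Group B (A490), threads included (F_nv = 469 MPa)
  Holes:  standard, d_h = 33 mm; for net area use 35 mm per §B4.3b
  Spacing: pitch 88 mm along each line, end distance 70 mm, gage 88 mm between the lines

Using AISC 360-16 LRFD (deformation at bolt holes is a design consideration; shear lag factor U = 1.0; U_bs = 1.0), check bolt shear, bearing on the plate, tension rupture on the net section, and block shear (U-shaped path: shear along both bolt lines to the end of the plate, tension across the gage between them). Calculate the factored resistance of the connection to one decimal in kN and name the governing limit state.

696.6 kN (net-section rupture governs)

Bolt shear: A_b = π(30)²/4 = 706.86 mm². φR_n = 0.75 × 469 × 706.86 × 8 × 1 = 1989.1 kN.
Bearing (12 mm plate, F_u = 450 MPa): end bolts L_c = 70 − 33/2 = 53.5, R_n = min(1.2×53.5×12×450, 2.4×30×12×450) = 346.68 kN/bolt; interior L_c = 88 − 33 = 55, R_n = 356.4 kN/bolt. φR_n = 0.75 × (2×346.68 + 6×356.4) = 2123.8 kN.
Tension rupture (net): A_n = (242 − 2×35)×12 = 2064 mm² (U = 1.0, A_e = A_n). φR_n = 0.75 × 450 × 2064 = 696.6 kN.
Block shear: shear path 2×[70+3×88] = 2×334 mm, A_gv = 8016, A_nv = 2×(334 − 3.5×35)×12 = 5076 mm²; tension across gage: (88 − 1×35)×12 = 636 mm². R_n = min(0.6×450×5076, 0.6×345×8016) + 1.0×450×636 = min(1370.5, 1659.3) + 286.2 = 1656.7 kN. φR_n = 0.75 × 1656.7 = 1242.5 kN.
Governing: min(1989.1, 2123.8, 696.6, 1242.5) = 696.6 kN → net-section rupture.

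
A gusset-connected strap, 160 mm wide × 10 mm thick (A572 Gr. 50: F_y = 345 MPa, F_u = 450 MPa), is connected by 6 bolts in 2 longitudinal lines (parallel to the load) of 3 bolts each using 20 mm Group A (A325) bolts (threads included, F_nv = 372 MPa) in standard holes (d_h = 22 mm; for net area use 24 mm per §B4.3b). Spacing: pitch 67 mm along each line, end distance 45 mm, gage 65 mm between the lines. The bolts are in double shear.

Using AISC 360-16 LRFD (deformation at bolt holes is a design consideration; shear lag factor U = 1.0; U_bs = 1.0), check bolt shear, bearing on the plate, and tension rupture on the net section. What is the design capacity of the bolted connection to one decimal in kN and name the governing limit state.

378.0 kN (net-section rupture governs)

Bolt shear: A_b = π(20)²/4 = 314.16 mm². φR_n = 0.75 × 372 × 314.16 × 6 × 2 = 1051.8 kN.
Bearing (10 mm plate, F_u = 450 MPa): end bolts L_c = 45 − 22/2 = 34, R_n = min(1.2×34×10×450, 2.4×20×10×450) = 183.6 kN/bolt; interior L_c = 67 − 22 = 45, R_n = 216 kN/bolt. φR_n = 0.75 × (2×183.6 + 4×216) = 923.4 kN.
Tension rupture (net): A_n = (160 − 2×24)×10 = 1120 mm² (U = 1.0, A_e = A_n). φR_n = 0.75 × 450 × 1120 = 378.0 kN.
Governing: min(1051.8, 923.4, 378.0) = 378.0 kN → net-section rupture.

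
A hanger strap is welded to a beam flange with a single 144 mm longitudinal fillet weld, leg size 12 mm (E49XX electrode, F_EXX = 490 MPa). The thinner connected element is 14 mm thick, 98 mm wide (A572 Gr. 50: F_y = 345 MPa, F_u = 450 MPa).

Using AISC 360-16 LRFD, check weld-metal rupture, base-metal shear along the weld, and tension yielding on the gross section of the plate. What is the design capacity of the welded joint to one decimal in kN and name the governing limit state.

269.4 kN (weld metal governs)

Weld metal: throat = 0.707×12 = 8.484 mm, L = 144 mm. φR_n = 0.75 × 0.6 × 490 × 8.484 × 144 = 269.4 kN.
Base metal shear (14 mm plate): yield φR_n = 1.0×0.6×345×14×144 = 417.3 kN; rupture φR_n = 0.75×0.6×450×14×144 = 408.2 kN; take 408.2 kN (rupture).
Tension yield (gross): A_g = 98×14 = 1372 mm². φR_n = 0.90 × 345 × 1372 = 426.0 kN.
Governing: min(269.4, 408.2, 426.0) = 269.4 kN → weld metal.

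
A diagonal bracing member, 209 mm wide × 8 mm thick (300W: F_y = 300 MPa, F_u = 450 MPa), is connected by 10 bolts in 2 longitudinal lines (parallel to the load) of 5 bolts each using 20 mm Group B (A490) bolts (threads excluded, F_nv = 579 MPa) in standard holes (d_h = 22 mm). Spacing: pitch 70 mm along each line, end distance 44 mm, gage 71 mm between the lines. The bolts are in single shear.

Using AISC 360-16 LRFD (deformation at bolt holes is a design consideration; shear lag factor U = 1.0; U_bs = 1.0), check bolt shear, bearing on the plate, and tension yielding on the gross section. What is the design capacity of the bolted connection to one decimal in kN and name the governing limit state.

Bolt shear: A_b = π(20)²/4 = 314.16 mm². φR_n = 0.75 × 579 × 314.16 × 10 × 1 = 1364.2 kN.
Bearing (8 mm plate, F_u = 450 MPa): end bolts L_c = 44 − 22/2 = 33, R_n = min(1.2×33×8×450, 2.4×20×8×450) = 142.56 kN/bolt; interior L_c = 70 − 22 = 48, R_n = 172.8 kN/bolt. φR_n = 0.75 × (2×142.56 + 8×172.8) = 1250.6 kN.
Tension yield (gross): A_g = 209×8 = 1672 mm². φR_n = 0.90 × 300 × 1672 = 451.4 kN.
Governing: min(1364.2, 1250.6, 451.4) = 451.4 kN → gross-section yield.

451.4 kN (gross-section yield governs)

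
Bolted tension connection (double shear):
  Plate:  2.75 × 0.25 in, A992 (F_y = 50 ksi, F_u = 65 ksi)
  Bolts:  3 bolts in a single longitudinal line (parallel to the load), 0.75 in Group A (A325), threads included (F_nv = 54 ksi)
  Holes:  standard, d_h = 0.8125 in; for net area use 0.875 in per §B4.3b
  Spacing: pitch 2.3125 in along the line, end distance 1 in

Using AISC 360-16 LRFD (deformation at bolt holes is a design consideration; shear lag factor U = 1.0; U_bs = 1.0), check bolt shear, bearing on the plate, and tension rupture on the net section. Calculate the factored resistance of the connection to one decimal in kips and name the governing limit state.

Bolt shear: A_b = π(0.75)²/4 = 0.44179 in². φR_n = 0.75 × 54 × 0.44179 × 3 × 2 = 107.4 kips.
Bearing (0.25 in plate, F_u = 65 ksi): end bolts L_c = 1 − 0.8125/2 = 0.59375, R_n = min(1.2×0.59375×0.25×65, 2.4×0.75×0.25×65) = 11.578 kips/bolt; interior L_c = 2.3125 − 0.8125 = 1.5, R_n = 29.25 kips/bolt. φR_n = 0.75 × (1×11.578 + 2×29.25) = 52.6 kips.
Tension rupture (net): A_n = (2.75 − 1×0.875)×0.25 = 0.46875 in² (U = 1.0, A_e = A_n). φR_n = 0.75 × 65 × 0.46875 = 22.9 kips.
Governing: min(107.4, 52.6, 22.9) = 22.9 kips → net-section rupture.

22.9 kips (net-section rupture governs)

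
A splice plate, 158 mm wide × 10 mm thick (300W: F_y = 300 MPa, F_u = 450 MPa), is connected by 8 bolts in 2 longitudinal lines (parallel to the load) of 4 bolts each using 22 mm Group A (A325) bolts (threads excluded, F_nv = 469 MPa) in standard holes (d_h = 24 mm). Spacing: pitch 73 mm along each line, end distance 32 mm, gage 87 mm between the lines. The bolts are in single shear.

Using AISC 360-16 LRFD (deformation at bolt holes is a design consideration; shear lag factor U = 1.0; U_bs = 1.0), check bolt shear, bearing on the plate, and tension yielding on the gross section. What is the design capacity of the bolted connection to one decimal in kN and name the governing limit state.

Bolt shear: A_b = π(22)²/4 = 380.13 mm². φR_n = 0.75 × 469 × 380.13 × 8 × 1 = 1069.7 kN.
Bearing (10 mm plate, F_u = 450 MPa): end bolts L_c = 32 − 24/2 = 20, R_n = min(1.2×20×10×450, 2.4×22×10×450) = 108 kN/bolt; interior L_c = 73 − 24 = 49, R_n = 237.6 kN/bolt. φR_n = 0.75 × (2×108 + 6×237.6) = 1231.2 kN.
Tension yield (gross): A_g = 158×10 = 1580 mm². φR_n = 0.90 × 300 × 1580 = 426.6 kN.
Governing: min(1069.7, 1231.2, 426.6) = 426.6 kN → gross-section yield.

426.6 kN (gross-section yield governs)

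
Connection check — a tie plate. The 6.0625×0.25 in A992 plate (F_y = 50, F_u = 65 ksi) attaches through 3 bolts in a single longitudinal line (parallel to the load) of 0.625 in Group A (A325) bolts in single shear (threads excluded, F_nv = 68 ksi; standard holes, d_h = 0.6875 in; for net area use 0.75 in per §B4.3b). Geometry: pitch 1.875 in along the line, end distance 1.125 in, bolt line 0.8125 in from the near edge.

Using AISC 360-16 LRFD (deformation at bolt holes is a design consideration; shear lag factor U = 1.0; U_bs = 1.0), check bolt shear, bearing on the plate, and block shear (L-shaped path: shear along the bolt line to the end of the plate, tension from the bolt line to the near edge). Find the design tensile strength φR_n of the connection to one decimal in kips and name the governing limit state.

Bolt shear: A_b = π(0.625)²/4 = 0.3068 in². φR_n = 0.75 × 68 × 0.3068 × 3 × 1 = 46.9 kips.
Bearing (0.25 in plate, F_u = 65 ksi): end bolts L_c = 1.125 − 0.6875/2 = 0.78125, R_n = min(1.2×0.78125×0.25×65, 2.4×0.625×0.25×65) = 15.234 kips/bolt; interior L_c = 1.875 − 0.6875 = 1.1875, R_n = 23.156 kips/bolt. φR_n = 0.75 × (1×15.234 + 2×23.156) = 46.2 kips.
Block shear: shear path 1×[1.125+2×1.875] = 1×4.875 in, A_gv = 1.2188, A_nv = 1×(4.875 − 2.5×0.75)×0.25 = 0.75 in²; tension to near edge: (0.8125 − 0.5×0.75)×0.25 = 0.10938 in². R_n = min(0.6×65×0.75, 0.6×50×1.2188) + 1.0×65×0.10938 = min(29.25, 36.564) + 7.1097 = 36.36 kips. φR_n = 0.75 × 36.36 = 27.3 kips.
Governing: min(46.9, 46.2, 27.3) = 27.3 kips → block shear.

27.3 kips (block shear governs)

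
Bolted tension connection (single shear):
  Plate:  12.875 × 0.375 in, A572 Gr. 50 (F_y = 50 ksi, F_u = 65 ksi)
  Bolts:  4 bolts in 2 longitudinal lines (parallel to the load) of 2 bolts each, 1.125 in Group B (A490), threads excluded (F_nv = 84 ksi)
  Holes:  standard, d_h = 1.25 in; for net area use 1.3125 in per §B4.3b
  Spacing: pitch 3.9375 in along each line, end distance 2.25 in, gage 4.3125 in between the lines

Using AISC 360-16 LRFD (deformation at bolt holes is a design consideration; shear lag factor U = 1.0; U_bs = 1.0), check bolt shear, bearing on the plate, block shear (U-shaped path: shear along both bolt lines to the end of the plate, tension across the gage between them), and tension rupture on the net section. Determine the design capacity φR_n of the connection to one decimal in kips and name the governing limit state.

Bolt shear: A_b = π(1.125)²/4 = 0.99402 in². φR_n = 0.75 × 84 × 0.99402 × 4 × 1 = 250.5 kips.
Bearing (0.375 in plate, F_u = 65 ksi): end bolts L_c = 2.25 − 1.25/2 = 1.625, R_n = min(1.2×1.625×0.375×65, 2.4×1.125×0.375×65) = 47.531 kips/bolt; interior L_c = 3.9375 − 1.25 = 2.6875, R_n = 65.813 kips/bolt. φR_n = 0.75 × (2×47.531 + 2×65.813) = 170.0 kips.
Block shear: shear path 2×[2.25+1×3.9375] = 2×6.1875 in, A_gv = 4.6406, A_nv = 2×(6.1875 − 1.5×1.3125)×0.375 = 3.1641 in²; tension across gage: (4.3125 − 1×1.3125)×0.375 = 1.125 in². R_n = min(0.6×65×3.1641, 0.6×50×4.6406) + 1.0×65×1.125 = min(123.4, 139.22) + 73.125 = 196.53 kips. φR_n = 0.75 × 196.53 = 147.4 kips.
Tension rupture (net): A_n = (12.875 − 2×1.3125)×0.375 = 3.8438 in² (U = 1.0, A_e = A_n). φR_n = 0.75 × 65 × 3.8438 = 187.4 kips.
Governing: min(250.5, 170.0, 147.4, 187.4) = 147.4 kips → block shear.

147.4 kips (block shear governs)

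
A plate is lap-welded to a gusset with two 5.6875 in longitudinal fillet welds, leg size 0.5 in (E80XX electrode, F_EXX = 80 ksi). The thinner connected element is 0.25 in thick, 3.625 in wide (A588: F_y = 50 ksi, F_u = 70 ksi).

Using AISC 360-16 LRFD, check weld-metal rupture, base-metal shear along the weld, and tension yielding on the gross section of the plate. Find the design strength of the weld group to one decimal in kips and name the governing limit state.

40.8 kips (gross-section yield governs)

Weld metal: throat = 0.707×0.5 = 0.3535 in, L = 2×5.6875 = 11.375 in. φR_n = 0.75 × 0.6 × 80 × 0.3535 × 11.375 = 144.8 kips.
Base metal shear (0.25 in plate): yield φR_n = 1.0×0.6×50×0.25×11.375 = 85.3 kips; rupture φR_n = 0.75×0.6×70×0.25×11.375 = 89.6 kips; take 85.3 kips (yield).
Tension yield (gross): A_g = 3.625×0.25 = 0.90625 in². φR_n = 0.90 × 50 × 0.90625 = 40.8 kips.
Governing: min(144.8, 85.3, 40.8) = 40.8 kips → gross-section yield.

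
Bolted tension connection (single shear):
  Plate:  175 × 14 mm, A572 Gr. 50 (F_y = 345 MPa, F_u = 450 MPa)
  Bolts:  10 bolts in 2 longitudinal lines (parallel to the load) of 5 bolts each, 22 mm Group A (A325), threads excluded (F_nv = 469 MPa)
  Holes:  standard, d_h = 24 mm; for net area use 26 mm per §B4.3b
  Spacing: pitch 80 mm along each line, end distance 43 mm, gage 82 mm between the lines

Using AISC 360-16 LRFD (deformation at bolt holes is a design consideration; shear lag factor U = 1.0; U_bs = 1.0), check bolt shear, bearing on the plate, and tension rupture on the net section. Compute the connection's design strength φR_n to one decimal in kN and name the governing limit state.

Bolt shear: A_b = π(22)²/4 = 380.13 mm². φR_n = 0.75 × 469 × 380.13 × 10 × 1 = 1337.1 kN.
Bearing (14 mm plate, F_u = 450 MPa): end bolts L_c = 43 − 24/2 = 31, R_n = min(1.2×31×14×450, 2.4×22×14×450) = 234.36 kN/bolt; interior L_c = 80 − 24 = 56, R_n = 332.64 kN/bolt. φR_n = 0.75 × (2×234.36 + 8×332.64) = 2347.4 kN.
Tension rupture (net): A_n = (175 − 2×26)×14 = 1722 mm² (U = 1.0, A_e = A_n). φR_n = 0.75 × 450 × 1722 = 581.2 kN.
Governing: min(1337.1, 2347.4, 581.2) = 581.2 kN → net-section rupture.

581.2 kN (net-section rupture governs)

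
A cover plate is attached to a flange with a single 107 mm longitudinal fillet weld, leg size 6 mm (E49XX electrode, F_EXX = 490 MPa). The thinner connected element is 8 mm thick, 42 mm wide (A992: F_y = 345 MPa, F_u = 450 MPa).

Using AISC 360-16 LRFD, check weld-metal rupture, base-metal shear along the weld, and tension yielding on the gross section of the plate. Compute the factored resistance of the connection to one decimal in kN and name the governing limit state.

100.1 kN (weld metal governs)

Weld metal: throat = 0.707×6 = 4.242 mm, L = 107 mm. φR_n = 0.75 × 0.6 × 490 × 4.242 × 107 = 100.1 kN.
Base metal shear (8 mm plate): yield φR_n = 1.0×0.6×345×8×107 = 177.2 kN; rupture φR_n = 0.75×0.6×450×8×107 = 173.3 kN; take 173.3 kN (rupture).
Tension yield (gross): A_g = 42×8 = 336 mm². φR_n = 0.90 × 345 × 336 = 104.3 kN.
Governing: min(100.1, 173.3, 104.3) = 100.1 kN → weld metal.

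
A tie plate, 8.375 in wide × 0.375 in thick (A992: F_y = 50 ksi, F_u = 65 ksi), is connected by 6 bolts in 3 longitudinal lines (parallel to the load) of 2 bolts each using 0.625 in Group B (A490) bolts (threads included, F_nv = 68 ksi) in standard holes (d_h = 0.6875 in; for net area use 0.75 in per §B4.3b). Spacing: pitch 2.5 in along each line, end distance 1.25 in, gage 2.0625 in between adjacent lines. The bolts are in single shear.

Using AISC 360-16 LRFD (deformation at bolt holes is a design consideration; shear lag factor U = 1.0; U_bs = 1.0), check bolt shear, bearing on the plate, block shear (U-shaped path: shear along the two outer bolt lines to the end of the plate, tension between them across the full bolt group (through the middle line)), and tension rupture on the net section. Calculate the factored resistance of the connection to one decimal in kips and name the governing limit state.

Bolt shear: A_b = π(0.625)²/4 = 0.3068 in². φR_n = 0.75 × 68 × 0.3068 × 6 × 1 = 93.9 kips.
Bearing (0.375 in plate, F_u = 65 ksi): end bolts L_c = 1.25 − 0.6875/2 = 0.90625, R_n = min(1.2×0.90625×0.375×65, 2.4×0.625×0.375×65) = 26.508 kips/bolt; interior L_c = 2.5 − 0.6875 = 1.8125, R_n = 36.563 kips/bolt. φR_n = 0.75 × (3×26.508 + 3×36.563) = 141.9 kips.
Block shear: shear path 2×[1.25+1×2.5] = 2×3.75 in, A_gv = 2.8125, A_nv = 2×(3.75 − 1.5×0.75)×0.375 = 1.9688 in²; tension across gage: (4.125 − 2×0.75)×0.375 = 0.98438 in². R_n = min(0.6×65×1.9688, 0.6×50×2.8125) + 1.0×65×0.98438 = min(76.783, 84.375) + 63.985 = 140.77 kips. φR_n = 0.75 × 140.77 = 105.6 kips.
Tension rupture (net): A_n = (8.375 − 3×0.75)×0.375 = 2.2969 in² (U = 1.0, A_e = A_n). φR_n = 0.75 × 65 × 2.2969 = 112.0 kips.
Governing: min(93.9, 141.9, 105.6, 112.0) = 93.9 kips → bolt shear.

93.9 kips (bolt shear governs)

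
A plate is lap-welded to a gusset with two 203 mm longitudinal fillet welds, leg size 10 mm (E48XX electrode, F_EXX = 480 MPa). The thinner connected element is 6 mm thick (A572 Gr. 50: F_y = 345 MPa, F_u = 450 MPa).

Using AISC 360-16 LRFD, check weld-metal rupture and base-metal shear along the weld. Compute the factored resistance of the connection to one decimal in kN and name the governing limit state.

Weld metal: throat = 0.707×10 = 7.07 mm, L = 2×203 = 406 mm. φR_n = 0.75 × 0.6 × 480 × 7.07 × 406 = 620.0 kN.
Base metal shear (6 mm plate): yield φR_n = 1.0×0.6×345×6×406 = 504.3 kN; rupture φR_n = 0.75×0.6×450×6×406 = 493.3 kN; take 493.3 kN (rupture).
Governing: min(620.0, 493.3) = 493.3 kN → base-metal shear.

493.3 kN (base-metal shear governs)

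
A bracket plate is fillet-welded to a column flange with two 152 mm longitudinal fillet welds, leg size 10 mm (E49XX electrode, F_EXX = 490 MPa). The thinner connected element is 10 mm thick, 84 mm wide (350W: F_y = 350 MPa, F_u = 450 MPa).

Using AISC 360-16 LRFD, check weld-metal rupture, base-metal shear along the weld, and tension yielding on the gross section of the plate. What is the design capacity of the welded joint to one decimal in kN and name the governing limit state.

Weld metal: throat = 0.707×10 = 7.07 mm, L = 2×152 = 304 mm. φR_n = 0.75 × 0.6 × 490 × 7.07 × 304 = 473.9 kN.
Base metal shear (10 mm plate): yield φR_n = 1.0×0.6×350×10×304 = 638.4 kN; rupture φR_n = 0.75×0.6×450×10×304 = 615.6 kN; take 615.6 kN (rupture).
Tension yield (gross): A_g = 84×10 = 840 mm². φR_n = 0.90 × 350 × 840 = 264.6 kN.
Governing: min(473.9, 615.6, 264.6) = 264.6 kN → gross-section yield.

264.6 kN (gross-section yield governs)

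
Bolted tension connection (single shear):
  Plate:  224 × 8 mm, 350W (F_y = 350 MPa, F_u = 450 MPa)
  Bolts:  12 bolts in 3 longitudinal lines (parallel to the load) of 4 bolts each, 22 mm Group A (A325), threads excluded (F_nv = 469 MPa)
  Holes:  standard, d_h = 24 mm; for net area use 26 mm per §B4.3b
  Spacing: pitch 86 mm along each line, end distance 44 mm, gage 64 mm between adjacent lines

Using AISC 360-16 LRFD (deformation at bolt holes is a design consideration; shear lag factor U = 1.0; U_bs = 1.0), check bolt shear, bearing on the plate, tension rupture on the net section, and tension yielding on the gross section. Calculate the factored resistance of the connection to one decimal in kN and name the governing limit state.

Bolt shear: A_b = π(22)²/4 = 380.13 mm². φR_n = 0.75 × 469 × 380.13 × 12 × 1 = 1604.5 kN.
Bearing (8 mm plate, F_u = 450 MPa): end bolts L_c = 44 − 24/2 = 32, R_n = min(1.2×32×8×450, 2.4×22×8×450) = 138.24 kN/bolt; interior L_c = 86 − 24 = 62, R_n = 190.08 kN/bolt. φR_n = 0.75 × (3×138.24 + 9×190.08) = 1594.1 kN.
Tension rupture (net): A_n = (224 − 3×26)×8 = 1168 mm² (U = 1.0, A_e = A_n). φR_n = 0.75 × 450 × 1168 = 394.2 kN.
Tension yield (gross): A_g = 224×8 = 1792 mm². φR_n = 0.90 × 350 × 1792 = 564.5 kN.
Governing: min(1604.5, 1594.1, 394.2, 564.5) = 394.2 kN → net-section rupture.

394.2 kN (net-section rupture governs)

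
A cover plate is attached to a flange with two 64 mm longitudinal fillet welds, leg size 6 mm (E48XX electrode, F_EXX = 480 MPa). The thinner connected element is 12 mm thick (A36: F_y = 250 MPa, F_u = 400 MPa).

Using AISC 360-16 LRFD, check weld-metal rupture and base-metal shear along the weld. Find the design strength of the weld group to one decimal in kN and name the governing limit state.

117.3 kN (weld metal governs)

Weld metal: throat = 0.707×6 = 4.242 mm, L = 2×64 = 128 mm. φR_n = 0.75 × 0.6 × 480 × 4.242 × 128 = 117.3 kN.
Base metal shear (12 mm plate): yield φR_n = 1.0×0.6×250×12×128 = 230.4 kN; rupture φR_n = 0.75×0.6×400×12×128 = 276.5 kN; take 230.4 kN (yield).
Governing: min(117.3, 230.4) = 117.3 kN → weld metal.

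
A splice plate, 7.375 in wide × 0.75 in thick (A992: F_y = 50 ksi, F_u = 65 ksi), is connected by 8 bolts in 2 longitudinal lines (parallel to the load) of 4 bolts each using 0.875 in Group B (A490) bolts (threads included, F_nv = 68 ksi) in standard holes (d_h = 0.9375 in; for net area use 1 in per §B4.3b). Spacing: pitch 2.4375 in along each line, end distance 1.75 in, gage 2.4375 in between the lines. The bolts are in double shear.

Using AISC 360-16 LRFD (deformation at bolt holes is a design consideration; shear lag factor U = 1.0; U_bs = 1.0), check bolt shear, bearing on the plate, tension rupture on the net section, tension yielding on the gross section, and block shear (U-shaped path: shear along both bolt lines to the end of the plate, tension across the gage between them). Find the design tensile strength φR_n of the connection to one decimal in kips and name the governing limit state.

196.5 kips (net-section rupture governs)

Bolt shear: A_b = π(0.875)²/4 = 0.60132 in². φR_n = 0.75 × 68 × 0.60132 × 8 × 2 = 490.7 kips.
Bearing (0.75 in plate, F_u = 65 ksi): end bolts L_c = 1.75 − 0.9375/2 = 1.28125, R_n = min(1.2×1.28125×0.75×65, 2.4×0.875×0.75×65) = 74.953 kips/bolt; interior L_c = 2.4375 − 0.9375 = 1.5, R_n = 87.75 kips/bolt. φR_n = 0.75 × (2×74.953 + 6×87.75) = 507.3 kips.
Tension rupture (net): A_n = (7.375 − 2×1)×0.75 = 4.0313 in² (U = 1.0, A_e = A_n). φR_n = 0.75 × 65 × 4.0313 = 196.5 kips.
Tension yield (gross): A_g = 7.375×0.75 = 5.5313 in². φR_n = 0.90 × 50 × 5.5313 = 248.9 kips.
Block shear: shear path 2×[1.75+3×2.4375] = 2×9.0625 in, A_gv = 13.594, A_nv = 2×(9.0625 − 3.5×1)×0.75 = 8.3438 in²; tension across gage: (2.4375 − 1×1)×0.75 = 1.0781 in². R_n = min(0.6×65×8.3438, 0.6×50×13.594) + 1.0×65×1.0781 = min(325.41, 407.82) + 70.077 = 395.49 kips. φR_n = 0.75 × 395.49 = 296.6 kips.
Governing: min(490.7, 507.3, 196.5, 248.9, 296.6) = 196.5 kips → net-section rupture.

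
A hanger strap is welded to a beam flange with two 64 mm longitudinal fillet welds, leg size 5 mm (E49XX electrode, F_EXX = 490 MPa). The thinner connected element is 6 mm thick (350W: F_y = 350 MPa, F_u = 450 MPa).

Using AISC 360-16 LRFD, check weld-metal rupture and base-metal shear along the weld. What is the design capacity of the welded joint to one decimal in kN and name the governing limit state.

Weld metal: throat = 0.707×5 = 3.535 mm, L = 2×64 = 128 mm. φR_n = 0.75 × 0.6 × 490 × 3.535 × 128 = 99.8 kN.
Base metal shear (6 mm plate): yield φR_n = 1.0×0.6×350×6×128 = 161.3 kN; rupture φR_n = 0.75×0.6×450×6×128 = 155.5 kN; take 155.5 kN (rupture).
Governing: min(99.8, 155.5) = 99.8 kN → weld metal.

99.8 kN (weld metal governs)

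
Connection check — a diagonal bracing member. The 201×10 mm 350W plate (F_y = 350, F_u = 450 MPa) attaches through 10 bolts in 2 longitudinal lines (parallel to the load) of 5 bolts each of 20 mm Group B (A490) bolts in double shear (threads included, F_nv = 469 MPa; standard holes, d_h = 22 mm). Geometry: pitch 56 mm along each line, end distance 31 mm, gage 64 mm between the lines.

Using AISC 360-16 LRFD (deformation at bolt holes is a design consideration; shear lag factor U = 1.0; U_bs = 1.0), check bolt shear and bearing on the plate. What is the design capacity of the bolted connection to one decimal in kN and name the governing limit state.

1263.6 kN (bearing governs)

Bolt shear: A_b = π(20)²/4 = 314.16 mm². φR_n = 0.75 × 469 × 314.16 × 10 × 2 = 2210.1 kN.
Bearing (10 mm plate, F_u = 450 MPa): end bolts L_c = 31 − 22/2 = 20, R_n = min(1.2×20×10×450, 2.4×20×10×450) = 108 kN/bolt; interior L_c = 56 − 22 = 34, R_n = 183.6 kN/bolt. φR_n = 0.75 × (2×108 + 8×183.6) = 1263.6 kN.
Governing: min(2210.1, 1263.6) = 1263.6 kN → bearing.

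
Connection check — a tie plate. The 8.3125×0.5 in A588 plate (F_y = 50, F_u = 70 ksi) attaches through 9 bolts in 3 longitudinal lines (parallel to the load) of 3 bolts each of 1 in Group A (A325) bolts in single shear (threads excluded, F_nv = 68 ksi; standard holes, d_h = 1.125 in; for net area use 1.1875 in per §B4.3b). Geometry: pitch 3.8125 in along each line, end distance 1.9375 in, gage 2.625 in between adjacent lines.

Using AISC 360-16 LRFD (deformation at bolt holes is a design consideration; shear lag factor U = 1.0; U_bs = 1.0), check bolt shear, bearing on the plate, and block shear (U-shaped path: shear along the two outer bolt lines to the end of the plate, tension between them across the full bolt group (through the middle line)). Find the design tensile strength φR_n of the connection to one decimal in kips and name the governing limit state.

Bolt shear: A_b = π(1)²/4 = 0.7854 in². φR_n = 0.75 × 68 × 0.7854 × 9 × 1 = 360.5 kips.
Bearing (0.5 in plate, F_u = 70 ksi): end bolts L_c = 1.9375 − 1.125/2 = 1.375, R_n = min(1.2×1.375×0.5×70, 2.4×1×0.5×70) = 57.75 kips/bolt; interior L_c = 3.8125 − 1.125 = 2.6875, R_n = 84 kips/bolt. φR_n = 0.75 × (3×57.75 + 6×84) = 507.9 kips.
Block shear: shear path 2×[1.9375+2×3.8125] = 2×9.5625 in, A_gv = 9.5625, A_nv = 2×(9.5625 − 2.5×1.1875)×0.5 = 6.5938 in²; tension across gage: (5.25 − 2×1.1875)×0.5 = 1.4375 in². R_n = min(0.6×70×6.5938, 0.6×50×9.5625) + 1.0×70×1.4375 = min(276.94, 286.88) + 100.63 = 377.57 kips. φR_n = 0.75 × 377.57 = 283.2 kips.
Governing: min(360.5, 507.9, 283.2) = 283.2 kips → block shear.

283.2 kips (block shear governs)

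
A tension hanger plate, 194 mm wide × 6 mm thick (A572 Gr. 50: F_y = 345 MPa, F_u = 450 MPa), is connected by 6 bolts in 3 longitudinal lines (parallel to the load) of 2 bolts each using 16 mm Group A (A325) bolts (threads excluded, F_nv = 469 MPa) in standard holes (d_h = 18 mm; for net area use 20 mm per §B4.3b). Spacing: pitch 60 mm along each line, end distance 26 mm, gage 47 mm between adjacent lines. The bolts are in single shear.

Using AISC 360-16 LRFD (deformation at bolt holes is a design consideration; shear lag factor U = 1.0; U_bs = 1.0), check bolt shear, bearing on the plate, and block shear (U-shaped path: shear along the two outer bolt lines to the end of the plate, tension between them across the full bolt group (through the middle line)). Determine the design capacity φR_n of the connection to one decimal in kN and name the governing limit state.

Bolt shear: A_b = π(16)²/4 = 201.06 mm². φR_n = 0.75 × 469 × 201.06 × 6 × 1 = 424.3 kN.
Bearing (6 mm plate, F_u = 450 MPa): end bolts L_c = 26 − 18/2 = 17, R_n = min(1.2×17×6×450, 2.4×16×6×450) = 55.08 kN/bolt; interior L_c = 60 − 18 = 42, R_n = 103.68 kN/bolt. φR_n = 0.75 × (3×55.08 + 3×103.68) = 357.2 kN.
Block shear: shear path 2×[26+1×60] = 2×86 mm, A_gv = 1032, A_nv = 2×(86 − 1.5×20)×6 = 672 mm²; tension across gage: (94 − 2×20)×6 = 324 mm². R_n = min(0.6×450×672, 0.6×345×1032) + 1.0×450×324 = min(181.44, 213.62) + 145.8 = 327.24 kN. φR_n = 0.75 × 327.24 = 245.4 kN.
Governing: min(424.3, 357.2, 245.4) = 245.4 kN → block shear.

245.4 kN (block shear governs)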